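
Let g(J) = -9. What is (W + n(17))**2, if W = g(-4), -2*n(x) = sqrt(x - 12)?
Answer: (18 + sqrt(5))**2/4 ≈ 102.37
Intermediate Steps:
n(x) = -sqrt(-12 + x)/2 (n(x) = -sqrt(x - 12)/2 = -sqrt(-12 + x)/2)
W = -9
(W + n(17))**2 = (-9 - sqrt(-12 + 17)/2)**2 = (-9 - sqrt(5)/2)**2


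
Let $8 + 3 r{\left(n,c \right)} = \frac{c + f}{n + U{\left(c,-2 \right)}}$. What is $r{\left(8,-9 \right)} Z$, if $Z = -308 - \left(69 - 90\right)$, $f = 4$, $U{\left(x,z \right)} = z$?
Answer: $\frac{15211}{18} \approx 845.06$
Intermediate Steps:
$Z = -287$ ($Z = -308 - \left(69 - 90\right) = -308 - -21 = -308 + 21 = -287$)
$r{\left(n,c \right)} = - \frac{8}{3} + \frac{4 + c}{3 \left(-2 + n\right)}$ ($r{\left(n,c \right)} = - \frac{8}{3} + \frac{\left(c + 4\right) \frac{1}{n - 2}}{3} = - \frac{8}{3} + \frac{\left(4 + c\right) \frac{1}{-2 + n}}{3} = - \frac{8}{3} + \frac{\frac{1}{-2 + n} \left(4 + c\right)}{3} = - \frac{8}{3} + \frac{4 + c}{3 \left(-2 + n\right)}$)
$r{\left(8,-9 \right)} Z = \frac{20 - 9 - 64}{3 \left(-2 + 8\right)} \left(-287\right) = \frac{20 - 9 - 64}{3 \cdot 6} \left(-287\right) = \frac{1}{3} \cdot \frac{1}{6} \left(-53\right) \left(-287\right) = \left(- \frac{53}{18}\right) \left(-287\right) = \frac{15211}{18}$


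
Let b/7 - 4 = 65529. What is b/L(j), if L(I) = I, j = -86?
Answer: -458731/86 ≈ -5334.1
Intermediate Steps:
b = 458731 (b = 28 + 7*65529 = 28 + 458703 = 458731)
b/L(j) = 458731/(-86) = 458731*(-1/86) = -458731/86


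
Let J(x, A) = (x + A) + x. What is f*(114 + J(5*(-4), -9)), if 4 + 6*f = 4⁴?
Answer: 2730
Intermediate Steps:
f = 42 (f = -⅔ + (⅙)*4⁴ = -⅔ + (⅙)*256 = -⅔ + 128/3 = 42)
J(x, A) = A + 2*x (J(x, A) = (A + x) + x = A + 2*x)
f*(114 + J(5*(-4), -9)) = 42*(114 + (-9 + 2*(5*(-4)))) = 42*(114 + (-9 + 2*(-20))) = 42*(114 + (-9 - 40)) = 42*(114 - 49) = 42*65 = 2730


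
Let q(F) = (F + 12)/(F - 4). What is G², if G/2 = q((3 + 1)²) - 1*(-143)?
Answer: 760384/9 ≈ 84487.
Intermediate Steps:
q(F) = (12 + F)/(-4 + F)
G = 872/3 (G = 2*((12 + (3 + 1)²)/(-4 + (3 + 1)²) - 1*(-143)) = 2*((12 + 4²)/(-4 + 4²) + 143) = 2*((12 + 16)/(-4 + 16) + 143) = 2*(28/12 + 143) = 2*((1/12)*28 + 143) = 2*(7/3 + 143) = 2*(436/3) = 872/3 ≈ 290.67)
G² = (872/3)² = 760384/9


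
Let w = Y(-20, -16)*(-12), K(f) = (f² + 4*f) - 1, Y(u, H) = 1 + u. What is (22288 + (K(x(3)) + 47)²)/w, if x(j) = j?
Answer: 26777/228 ≈ 117.44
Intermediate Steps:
K(f) = -1 + f² + 4*f
w = 228 (w = (1 - 20)*(-12) = -19*(-12) = 228)
(22288 + (K(x(3)) + 47)²)/w = (22288 + ((-1 + 3² + 4*3) + 47)²)/228 = (22288 + ((-1 + 9 + 12) + 47)²)*(1/228) = (22288 + (20 + 47)²)*(1/228) = (22288 + 67²)*(1/228) = (22288 + 4489)*(1/228) = 26777*(1/228) = 26777/228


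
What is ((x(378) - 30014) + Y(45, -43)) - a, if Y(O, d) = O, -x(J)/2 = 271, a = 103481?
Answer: -133992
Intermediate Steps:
x(J) = -542 (x(J) = -2*271 = -542)
((x(378) - 30014) + Y(45, -43)) - a = ((-542 - 30014) + 45) - 1*103481 = (-30556 + 45) - 103481 = -30511 - 103481 = -133992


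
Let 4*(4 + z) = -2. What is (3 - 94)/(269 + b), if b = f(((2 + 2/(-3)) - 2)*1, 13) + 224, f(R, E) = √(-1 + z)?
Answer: -6902/37393 + 7*I*√22/37393 ≈ -0.18458 + 0.00087805*I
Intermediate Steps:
z = -9/2 (z = -4 + (¼)*(-2) = -4 - ½ = -9/2 ≈ -4.5000)
f(R, E) = I*√22/2 (f(R, E) = √(-1 - 9/2) = √(-11/2) = I*√22/2)
b = 224 + I*√22/2 (b = I*√22/2 + 224 = 224 + I*√22/2 ≈ 224.0 + 2.3452*I)
(3 - 94)/(269 + b) = (3 - 94)/(269 + (224 + I*√22/2)) = -91/(493 + I*√22/2)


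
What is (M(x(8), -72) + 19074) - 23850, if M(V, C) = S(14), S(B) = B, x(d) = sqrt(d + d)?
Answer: -4762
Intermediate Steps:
x(d) = sqrt(2)*sqrt(d) (x(d) = sqrt(2*d) = sqrt(2)*sqrt(d))
M(V, C) = 14
(M(x(8), -72) + 19074) - 23850 = (14 + 19074) - 23850 = 19088 - 23850 = -4762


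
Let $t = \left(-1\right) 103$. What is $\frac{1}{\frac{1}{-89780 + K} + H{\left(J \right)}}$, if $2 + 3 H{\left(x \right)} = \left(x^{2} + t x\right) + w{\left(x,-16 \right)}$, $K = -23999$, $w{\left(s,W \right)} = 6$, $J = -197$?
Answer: $\frac{341337}{6724794013} \approx 5.0758 \cdot 10^{-5}$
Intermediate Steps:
$t = -103$
$H{\left(x \right)} = \frac{4}{3} - \frac{103 x}{3} + \frac{x^{2}}{3}$ ($H{\left(x \right)} = - \frac{2}{3} + \frac{\left(x^{2} - 103 x\right) + 6}{3} = - \frac{2}{3} + \frac{6 + x^{2} - 103 x}{3} = - \frac{2}{3} + \left(2 - \frac{103 x}{3} + \frac{x^{2}}{3}\right) = \frac{4}{3} - \frac{103 x}{3} + \frac{x^{2}}{3}$)
$\frac{1}{\frac{1}{-89780 + K} + H{\left(J \right)}} = \frac{1}{\frac{1}{-89780 - 23999} + \left(\frac{4}{3} - - \frac{20291}{3} + \frac{\left(-197\right)^{2}}{3}\right)} = \frac{1}{\frac{1}{-113779} + \left(\frac{4}{3} + \frac{20291}{3} + \frac{1}{3} \cdot 38809\right)} = \frac{1}{- \frac{1}{113779} + \left(\frac{4}{3} + \frac{20291}{3} + \frac{38809}{3}\right)} = \frac{1}{- \frac{1}{113779} + \frac{59104}{3}} = \frac{1}{\frac{6724794013}{341337}} = \frac{341337}{6724794013}$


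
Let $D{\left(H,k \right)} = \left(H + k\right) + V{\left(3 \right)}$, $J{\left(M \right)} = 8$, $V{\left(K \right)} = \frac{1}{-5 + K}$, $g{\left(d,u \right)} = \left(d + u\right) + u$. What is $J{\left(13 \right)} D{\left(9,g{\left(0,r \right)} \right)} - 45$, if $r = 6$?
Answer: $119$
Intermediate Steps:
$g{\left(d,u \right)} = d + 2 u$
$D{\left(H,k \right)} = - \frac{1}{2} + H + k$ ($D{\left(H,k \right)} = \left(H + k\right) + \frac{1}{-5 + 3} = \left(H + k\right) + \frac{1}{-2} = \left(H + k\right) - \frac{1}{2} = - \frac{1}{2} + H + k$)
$J{\left(13 \right)} D{\left(9,g{\left(0,r \right)} \right)} - 45 = 8 \left(- \frac{1}{2} + 9 + \left(0 + 2 \cdot 6\right)\right) - 45 = 8 \left(- \frac{1}{2} + 9 + \left(0 + 12\right)\right) - 45 = 8 \left(- \frac{1}{2} + 9 + 12\right) - 45 = 8 \cdot \frac{41}{2} - 45 = 164 - 45 = 119$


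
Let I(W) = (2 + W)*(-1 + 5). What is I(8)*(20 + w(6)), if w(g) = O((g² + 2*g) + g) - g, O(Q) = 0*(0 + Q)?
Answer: 560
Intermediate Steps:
I(W) = 8 + 4*W (I(W) = (2 + W)*4 = 8 + 4*W)
O(Q) = 0 (O(Q) = 0*Q = 0)
w(g) = -g (w(g) = 0 - g = -g)
I(8)*(20 + w(6)) = (8 + 4*8)*(20 - 1*6) = (8 + 32)*(20 - 6) = 40*14 = 560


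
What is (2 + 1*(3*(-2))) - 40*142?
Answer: -5684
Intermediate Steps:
(2 + 1*(3*(-2))) - 40*142 = (2 + 1*(-6)) - 5680 = (2 - 6) - 5680 = -4 - 5680 = -5684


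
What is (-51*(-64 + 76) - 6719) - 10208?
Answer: -17539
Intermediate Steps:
(-51*(-64 + 76) - 6719) - 10208 = (-51*12 - 6719) - 10208 = (-612 - 6719) - 10208 = -7331 - 10208 = -17539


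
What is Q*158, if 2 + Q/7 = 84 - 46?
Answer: 39816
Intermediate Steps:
Q = 252 (Q = -14 + 7*(84 - 46) = -14 + 7*38 = -14 + 266 = 252)
Q*158 = 252*158 = 39816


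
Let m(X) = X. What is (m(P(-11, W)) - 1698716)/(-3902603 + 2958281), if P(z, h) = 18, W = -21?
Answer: 849349/472161 ≈ 1.7989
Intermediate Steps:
(m(P(-11, W)) - 1698716)/(-3902603 + 2958281) = (18 - 1698716)/(-3902603 + 2958281) = -1698698/(-944322) = -1698698*(-1/944322) = 849349/472161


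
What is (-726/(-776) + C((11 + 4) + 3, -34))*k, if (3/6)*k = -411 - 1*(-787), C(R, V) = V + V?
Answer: -4891948/97 ≈ -50432.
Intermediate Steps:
C(R, V) = 2*V
k = 752 (k = 2*(-411 - 1*(-787)) = 2*(-411 + 787) = 2*376 = 752)
(-726/(-776) + C((11 + 4) + 3, -34))*k = (-726/(-776) + 2*(-34))*752 = (-726*(-1/776) - 68)*752 = (363/388 - 68)*752 = -26021/388*752 = -4891948/97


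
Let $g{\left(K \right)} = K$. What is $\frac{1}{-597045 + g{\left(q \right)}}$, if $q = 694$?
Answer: $- \frac{1}{596351} \approx -1.6769 \cdot 10^{-6}$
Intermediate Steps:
$\frac{1}{-597045 + g{\left(q \right)}} = \frac{1}{-597045 + 694} = \frac{1}{-596351} = - \frac{1}{596351}$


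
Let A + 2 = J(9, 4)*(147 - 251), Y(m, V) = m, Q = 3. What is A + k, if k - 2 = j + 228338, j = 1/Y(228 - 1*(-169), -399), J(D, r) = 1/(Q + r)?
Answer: 634510021/2779 ≈ 2.2832e+5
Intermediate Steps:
J(D, r) = 1/(3 + r)
A = -118/7 (A = -2 + (147 - 251)/(3 + 4) = -2 - 104/7 = -118/7 ≈ -16.857)
j = 1/397 (j = 1/(228 - 1*(-169)) = 1/(228 + 169) = 1/397 ≈ 0.0025189)
k = 90650981/397 (k = 2 + (1/397 + 228338) = 2 + 90650187/397 = 90650981/397 ≈ 2.2834e+5)
A + k = -118/7 + 90650981/397 = 634510021/2779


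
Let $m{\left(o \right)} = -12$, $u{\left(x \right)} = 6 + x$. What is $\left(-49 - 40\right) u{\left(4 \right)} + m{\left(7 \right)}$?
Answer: $-902$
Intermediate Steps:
$\left(-49 - 40\right) u{\left(4 \right)} + m{\left(7 \right)} = \left(-49 - 40\right) \left(6 + 4\right) - 12 = \left(-49 - 40\right) 10 - 12 = \left(-89\right) 10 - 12 = -890 - 12 = -902$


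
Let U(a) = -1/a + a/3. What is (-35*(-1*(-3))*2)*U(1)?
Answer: 140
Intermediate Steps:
U(a) = -1/a + a/3 (U(a) = -1/a + a*(1/3) = -1/a + a/3)
(-35*(-1*(-3))*2)*U(1) = (-35*(-1*(-3))*2)*(-1/1 + (1/3)*1) = (-105*2)*(-1*1 + 1/3) = (-35*6)*(-1 + 1/3) = -210*(-2/3) = 140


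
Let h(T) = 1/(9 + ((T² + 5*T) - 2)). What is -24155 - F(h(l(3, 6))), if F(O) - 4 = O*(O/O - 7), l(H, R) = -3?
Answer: -24153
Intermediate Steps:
h(T) = 1/(7 + T² + 5*T) (h(T) = 1/(9 + (-2 + T² + 5*T)) = 1/(7 + T² + 5*T))
F(O) = 4 - 6*O (F(O) = 4 + O*(O/O - 7) = 4 + O*(1 - 7) = 4 + O*(-6) = 4 - 6*O)
-24155 - F(h(l(3, 6))) = -24155 - (4 - 6/(7 + (-3)² + 5*(-3))) = -24155 - (4 - 6/(7 + 9 - 15)) = -24155 - (4 - 6/1) = -24155 - (4 - 6*1) = -24155 - (4 - 6) = -24155 - 1*(-2) = -24155 + 2 = -24153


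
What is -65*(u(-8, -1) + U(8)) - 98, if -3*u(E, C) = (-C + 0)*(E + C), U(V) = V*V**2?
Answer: -33573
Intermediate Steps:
U(V) = V**3
u(E, C) = C*(C + E)/3 (u(E, C) = -(-C + 0)*(E + C)/3 = -(-C)*(C + E)/3 = -(-1)*C*(C + E)/3 = C*(C + E)/3)
-65*(u(-8, -1) + U(8)) - 98 = -65*((1/3)*(-1)*(-1 - 8) + 8**3) - 98 = -65*((1/3)*(-1)*(-9) + 512) - 98 = -65*(3 + 512) - 98 = -65*515 - 98 = -33475 - 98 = -33573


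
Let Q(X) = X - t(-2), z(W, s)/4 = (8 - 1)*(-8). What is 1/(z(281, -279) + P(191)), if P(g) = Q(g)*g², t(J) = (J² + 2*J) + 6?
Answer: 1/6748761 ≈ 1.4818e-7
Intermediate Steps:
z(W, s) = -224 (z(W, s) = 4*((8 - 1)*(-8)) = 4*(7*(-8)) = 4*(-56) = -224)
t(J) = 6 + J² + 2*J
Q(X) = -6 + X (Q(X) = X - (6 + (-2)² + 2*(-2)) = X - (6 + 4 - 4) = X - 1*6 = X - 6 = -6 + X)
P(g) = g²*(-6 + g) (P(g) = (-6 + g)*g² = g²*(-6 + g))
1/(z(281, -279) + P(191)) = 1/(-224 + 191²*(-6 + 191)) = 1/(-224 + 36481*185) = 1/(-224 + 6748985) = 1/6748761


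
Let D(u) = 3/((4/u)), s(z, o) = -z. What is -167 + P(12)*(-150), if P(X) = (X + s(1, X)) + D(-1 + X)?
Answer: -6109/2 ≈ -3054.5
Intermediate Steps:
D(u) = 3*u/4 (D(u) = 3*(u/4) = 3*u/4)
P(X) = -7/4 + 7*X/4 (P(X) = (X - 1*1) + 3*(-1 + X)/4 = (X - 1) + (-3/4 + 3*X/4) = (-1 + X) + (-3/4 + 3*X/4) = -7/4 + 7*X/4)
-167 + P(12)*(-150) = -167 + (-7/4 + (7/4)*12)*(-150) = -167 + (-7/4 + 21)*(-150) = -167 + (77/4)*(-150) = -167 - 5775/2 = -6109/2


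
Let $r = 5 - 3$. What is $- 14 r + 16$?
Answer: $-12$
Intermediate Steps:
$r = 2$
$- 14 r + 16 = \left(-14\right) 2 + 16 = -28 + 16 = -12$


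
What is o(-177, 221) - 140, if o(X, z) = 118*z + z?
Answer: 26159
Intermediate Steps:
o(X, z) = 119*z
o(-177, 221) - 140 = 119*221 - 140 = 26299 - 140 = 26159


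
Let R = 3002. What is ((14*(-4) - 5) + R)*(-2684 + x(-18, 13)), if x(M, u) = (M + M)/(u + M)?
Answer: -39362344/5 ≈ -7.8725e+6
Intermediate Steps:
x(M, u) = 2*M/(M + u) (x(M, u) = (2*M)/(M + u) = 2*M/(M + u))
((14*(-4) - 5) + R)*(-2684 + x(-18, 13)) = ((14*(-4) - 5) + 3002)*(-2684 + 2*(-18)/(-18 + 13)) = ((-56 - 5) + 3002)*(-2684 + 2*(-18)/(-5)) = (-61 + 3002)*(-2684 + 2*(-18)*(-⅕)) = 2941*(-2684 + 36/5) = 2941*(-13384/5) = -39362344/5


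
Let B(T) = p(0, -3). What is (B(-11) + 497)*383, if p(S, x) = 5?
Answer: 192266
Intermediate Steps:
B(T) = 5
(B(-11) + 497)*383 = (5 + 497)*383 = 502*383 = 192266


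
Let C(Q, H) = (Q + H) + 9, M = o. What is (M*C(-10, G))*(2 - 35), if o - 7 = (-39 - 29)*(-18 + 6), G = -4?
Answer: 135795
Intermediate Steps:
o = 823 (o = 7 + (-39 - 29)*(-18 + 6) = 7 - 68*(-12) = 7 + 816 = 823)
M = 823
C(Q, H) = 9 + H + Q (C(Q, H) = (H + Q) + 9 = 9 + H + Q)
(M*C(-10, G))*(2 - 35) = (823*(9 - 4 - 10))*(2 - 35) = (823*(-5))*(-33) = -4115*(-33) = 135795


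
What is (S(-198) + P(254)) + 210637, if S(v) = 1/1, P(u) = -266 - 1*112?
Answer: 210260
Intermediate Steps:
P(u) = -378 (P(u) = -266 - 112 = -378)
S(v) = 1
(S(-198) + P(254)) + 210637 = (1 - 378) + 210637 = -377 + 210637 = 210260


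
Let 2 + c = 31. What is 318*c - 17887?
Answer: -8665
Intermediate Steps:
c = 29 (c = -2 + 31 = 29)
318*c - 17887 = 318*29 - 17887 = 9222 - 17887 = -8665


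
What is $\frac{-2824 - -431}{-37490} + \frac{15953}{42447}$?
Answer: $\frac{699653641}{1591338030} \approx 0.43966$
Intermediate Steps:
$\frac{-2824 - -431}{-37490} + \frac{15953}{42447} = \left(-2824 + 431\right) \left(- \frac{1}{37490}\right) + 15953 \cdot \frac{1}{42447} = \left(-2393\right) \left(- \frac{1}{37490}\right) + \frac{15953}{42447} = \frac{2393}{37490} + \frac{15953}{42447} = \frac{699653641}{1591338030}$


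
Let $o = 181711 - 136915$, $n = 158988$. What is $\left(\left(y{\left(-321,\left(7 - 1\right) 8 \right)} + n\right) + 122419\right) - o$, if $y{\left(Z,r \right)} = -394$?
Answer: $236217$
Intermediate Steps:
$o = 44796$
$\left(\left(y{\left(-321,\left(7 - 1\right) 8 \right)} + n\right) + 122419\right) - o = \left(\left(-394 + 158988\right) + 122419\right) - 44796 = \left(158594 + 122419\right) - 44796 = 281013 - 44796 = 236217$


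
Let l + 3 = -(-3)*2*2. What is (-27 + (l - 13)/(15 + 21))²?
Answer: 59536/81 ≈ 735.01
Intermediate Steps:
l = 9 (l = -3 - (-3)*2*2 = -3 - 3*(-2)*2 = -3 + 6*2 = -3 + 12 = 9)
(-27 + (l - 13)/(15 + 21))² = (-27 + (9 - 13)/(15 + 21))² = (-27 - 4/36)² = (-27 - 4*1/36)² = (-27 - ⅑)² = (-244/9)² = 59536/81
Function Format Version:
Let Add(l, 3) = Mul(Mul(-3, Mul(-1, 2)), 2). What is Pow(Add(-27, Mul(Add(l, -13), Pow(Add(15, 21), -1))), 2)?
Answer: Rational(59536, 81) ≈ 735.01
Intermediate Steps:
l = 9 (l = Add(-3, Mul(Mul(-3, Mul(-1, 2)), 2)) = Add(-3, Mul(Mul(-3, -2), 2)) = Add(-3, Mul(6, 2)) = Add(-3, 12) = 9)
Pow(Add(-27, Mul(Add(l, -13), Pow(Add(15, 21), -1))), 2) = Pow(Add(-27, Mul(Add(9, -13), Pow(Add(15, 21), -1))), 2) = Pow(Add(-27, Mul(-4, Pow(36, -1))), 2) = Pow(Add(-27, Mul(-4, Rational(1, 36))), 2) = Pow(Add(-27, Rational(-1, 9)), 2) = Pow(Rational(-244, 9), 2) = Rational(59536, 81)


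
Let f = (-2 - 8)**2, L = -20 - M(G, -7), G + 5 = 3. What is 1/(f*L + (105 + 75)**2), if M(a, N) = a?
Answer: 1/30600 ≈ 3.2680e-5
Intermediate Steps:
G = -2 (G = -5 + 3 = -2)
L = -18 (L = -20 - 1*(-2) = -20 + 2 = -18)
f = 100 (f = (-10)**2 = 100)
1/(f*L + (105 + 75)**2) = 1/(100*(-18) + (105 + 75)**2) = 1/(-1800 + 180**2) = 1/(-1800 + 32400) = 1/30600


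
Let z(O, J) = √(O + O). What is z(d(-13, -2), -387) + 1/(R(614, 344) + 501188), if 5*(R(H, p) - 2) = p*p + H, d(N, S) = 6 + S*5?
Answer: 1/524980 + 2*I*√2 ≈ 1.9048e-6 + 2.8284*I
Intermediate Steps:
d(N, S) = 6 + 5*S
z(O, J) = √2*√O (z(O, J) = √(2*O) = √2*√O)
R(H, p) = 2 + H/5 + p²/5 (R(H, p) = 2 + (p*p + H)/5 = 2 + (p² + H)/5 = 2 + (H + p²)/5 = 2 + (H/5 + p²/5) = 2 + H/5 + p²/5)
z(d(-13, -2), -387) + 1/(R(614, 344) + 501188) = √2*√(6 + 5*(-2)) + 1/((2 + (⅕)*614 + (⅕)*344²) + 501188) = √2*√(6 - 10) + 1/((2 + 614/5 + (⅕)*118336) + 501188) = √2*√(-4) + 1/((2 + 614/5 + 118336/5) + 501188) = √2*(2*I) + 1/(23792 + 501188) = 2*I*√2 + 1/524980 = 1/524980 + 2*I*√2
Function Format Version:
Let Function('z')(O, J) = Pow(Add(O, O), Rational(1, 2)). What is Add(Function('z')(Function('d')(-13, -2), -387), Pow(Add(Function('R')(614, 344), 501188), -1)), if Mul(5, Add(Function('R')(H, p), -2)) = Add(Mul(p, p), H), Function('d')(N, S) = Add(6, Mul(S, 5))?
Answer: Add(Rational(1, 524980), Mul(2, I, Pow(2, Rational(1, 2)))) ≈ Add(1.9048e-6, Mul(2.8284, I))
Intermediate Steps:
Function('d')(N, S) = Add(6, Mul(5, S))
Function('z')(O, J) = Mul(Pow(2, Rational(1, 2)), Pow(O, Rational(1, 2))) (Function('z')(O, J) = Pow(Mul(2, O), Rational(1, 2)) = Mul(Pow(2, Rational(1, 2)), Pow(O, Rational(1, 2))))
Function('R')(H, p) = Add(2, Mul(Rational(1, 5), H), Mul(Rational(1, 5), Pow(p, 2))) (Function('R')(H, p) = Add(2, Mul(Rational(1, 5), Add(Mul(p, p), H))) = Add(2, Mul(Rational(1, 5), Add(Pow(p, 2), H))) = Add(2, Mul(Rational(1, 5), Add(H, Pow(p, 2)))) = Add(2, Add(Mul(Rational(1, 5), H), Mul(Rational(1, 5), Pow(p, 2)))) = Add(2, Mul(Rational(1, 5), H), Mul(Rational(1, 5), Pow(p, 2))))
Add(Function('z')(Function('d')(-13, -2), -387), Pow(Add(Function('R')(614, 344), 501188), -1)) = Add(Mul(Pow(2, Rational(1, 2)), Pow(Add(6, Mul(5, -2)), Rational(1, 2))), Pow(Add(Add(2, Mul(Rational(1, 5), 614), Mul(Rational(1, 5), Pow(344, 2))), 501188), -1)) = Add(Mul(Pow(2, Rational(1, 2)), Pow(Add(6, -10), Rational(1, 2))), Pow(Add(Add(2, Rational(614, 5), Mul(Rational(1, 5), 118336)), 501188), -1)) = Add(Mul(Pow(2, Rational(1, 2)), Pow(-4, Rational(1, 2))), Pow(Add(Add(2, Rational(614, 5), Rational(118336, 5)), 501188), -1)) = Add(Mul(Pow(2, Rational(1, 2)), Mul(2, I)), Pow(Add(23792, 501188), -1)) = Add(Mul(2, I, Pow(2, Rational(1, 2))), Pow(524980, -1)) = Add(Mul(2, I, Pow(2, Rational(1, 2))), Rational(1, 524980)) = Add(Rational(1, 524980), Mul(2, I, Pow(2, Rational(1, 2))))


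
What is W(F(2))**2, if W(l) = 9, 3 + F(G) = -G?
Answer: 81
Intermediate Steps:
F(G) = -3 - G
W(F(2))**2 = 9**2 = 81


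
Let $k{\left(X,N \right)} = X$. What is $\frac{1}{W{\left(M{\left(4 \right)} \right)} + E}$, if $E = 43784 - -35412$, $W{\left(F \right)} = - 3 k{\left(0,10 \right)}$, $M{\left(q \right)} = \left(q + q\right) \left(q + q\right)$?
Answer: $\frac{1}{79196} \approx 1.2627 \cdot 10^{-5}$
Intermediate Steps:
$M{\left(q \right)} = 4 q^{2}$ ($M{\left(q \right)} = 2 q 2 q = 4 q^{2}$)
$W{\left(F \right)} = 0$ ($W{\left(F \right)} = \left(-3\right) 0 = 0$)
$E = 79196$ ($E = 43784 + 35412 = 79196$)
$\frac{1}{W{\left(M{\left(4 \right)} \right)} + E} = \frac{1}{0 + 79196} = \frac{1}{79196}$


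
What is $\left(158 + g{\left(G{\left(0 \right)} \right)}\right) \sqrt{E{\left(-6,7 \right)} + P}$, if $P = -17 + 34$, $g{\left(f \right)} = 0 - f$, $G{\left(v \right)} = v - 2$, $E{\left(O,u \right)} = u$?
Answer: $320 \sqrt{6} \approx 783.84$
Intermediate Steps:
$G{\left(v \right)} = -2 + v$
$g{\left(f \right)} = - f$
$P = 17$
$\left(158 + g{\left(G{\left(0 \right)} \right)}\right) \sqrt{E{\left(-6,7 \right)} + P} = \left(158 - \left(-2 + 0\right)\right) \sqrt{7 + 17} = \left(158 - -2\right) \sqrt{24} = \left(158 + 2\right) 2 \sqrt{6} = 160 \cdot 2 \sqrt{6} = 320 \sqrt{6}$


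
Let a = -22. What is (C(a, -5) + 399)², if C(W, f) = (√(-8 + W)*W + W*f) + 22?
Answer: 267441 - 23364*I*√30 ≈ 2.6744e+5 - 1.2797e+5*I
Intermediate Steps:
C(W, f) = 22 + W*f + W*√(-8 + W) (C(W, f) = (W*√(-8 + W) + W*f) + 22 = (W*f + W*√(-8 + W)) + 22 = 22 + W*f + W*√(-8 + W))
(C(a, -5) + 399)² = ((22 - 22*(-5) - 22*√(-8 - 22)) + 399)² = ((22 + 110 - 22*I*√30) + 399)² = ((132 - 22*I*√30) + 399)² = (531 - 22*I*√30)²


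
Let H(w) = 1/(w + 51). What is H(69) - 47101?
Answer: -5652119/120 ≈ -47101.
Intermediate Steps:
H(w) = 1/(51 + w)
H(69) - 47101 = 1/(51 + 69) - 47101 = 1/120 - 47101 = -5652119/120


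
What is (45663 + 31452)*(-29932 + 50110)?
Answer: 1556026470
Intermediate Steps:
(45663 + 31452)*(-29932 + 50110) = 77115*20178 = 1556026470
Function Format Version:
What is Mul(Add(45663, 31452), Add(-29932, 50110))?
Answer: 1556026470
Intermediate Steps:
Mul(Add(45663, 31452), Add(-29932, 50110)) = Mul(77115, 20178) = 1556026470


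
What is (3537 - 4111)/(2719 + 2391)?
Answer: -41/365 ≈ -0.11233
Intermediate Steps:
(3537 - 4111)/(2719 + 2391) = -574/5110 = -574*1/5110 = -41/365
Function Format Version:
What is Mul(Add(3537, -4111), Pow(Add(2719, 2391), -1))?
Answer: Rational(-41, 365) ≈ -0.11233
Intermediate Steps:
Mul(Add(3537, -4111), Pow(Add(2719, 2391), -1)) = Mul(-574, Pow(5110, -1)) = Mul(-574, Rational(1, 5110)) = Rational(-41, 365)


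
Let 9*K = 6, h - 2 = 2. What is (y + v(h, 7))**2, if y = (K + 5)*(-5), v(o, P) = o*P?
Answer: 1/9 ≈ 0.11111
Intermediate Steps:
h = 4 (h = 2 + 2 = 4)
K = 2/3 (K = (1/9)*6 = 2/3 ≈ 0.66667)
v(o, P) = P*o
y = -85/3 (y = (2/3 + 5)*(-5) = (17/3)*(-5) = -85/3 ≈ -28.333)
(y + v(h, 7))**2 = (-85/3 + 7*4)**2 = (-85/3 + 28)**2 = (-1/3)**2 = 1/9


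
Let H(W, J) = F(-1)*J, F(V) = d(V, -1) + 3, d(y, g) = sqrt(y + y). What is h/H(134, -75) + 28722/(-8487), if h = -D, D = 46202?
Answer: 128072608/777975 - 46202*I*sqrt(2)/825 ≈ 164.62 - 79.199*I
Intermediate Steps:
d(y, g) = sqrt(2)*sqrt(y) (d(y, g) = sqrt(2*y) = sqrt(2)*sqrt(y))
h = -46202 (h = -1*46202 = -46202)
F(V) = 3 + sqrt(2)*sqrt(V) (F(V) = sqrt(2)*sqrt(V) + 3 = 3 + sqrt(2)*sqrt(V))
H(W, J) = J*(3 + I*sqrt(2)) (H(W, J) = (3 + sqrt(2)*sqrt(-1))*J = (3 + sqrt(2)*I)*J = (3 + I*sqrt(2))*J = J*(3 + I*sqrt(2)))
h/H(134, -75) + 28722/(-8487) = -46202*(-1/(75*(3 + I*sqrt(2)))) + 28722/(-8487) = -46202/(-225 - 75*I*sqrt(2)) + 28722*(-1/8487) = -46202/(-225 - 75*I*sqrt(2)) - 9574/2829 = -9574/2829 - 46202/(-225 - 75*I*sqrt(2))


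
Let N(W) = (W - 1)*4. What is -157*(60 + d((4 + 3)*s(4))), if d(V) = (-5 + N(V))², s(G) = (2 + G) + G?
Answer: -11539657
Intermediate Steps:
N(W) = -4 + 4*W (N(W) = (-1 + W)*4 = -4 + 4*W)
s(G) = 2 + 2*G
d(V) = (-9 + 4*V)² (d(V) = (-5 + (-4 + 4*V))² = (-9 + 4*V)²)
-157*(60 + d((4 + 3)*s(4))) = -157*(60 + (-9 + 4*((4 + 3)*(2 + 2*4)))²) = -157*(60 + (-9 + 4*(7*(2 + 8)))²) = -157*(60 + (-9 + 4*(7*10))²) = -157*(60 + (-9 + 4*70)²) = -157*(60 + (-9 + 280)²) = -157*(60 + 271²) = -157*(60 + 73441) = -157*73501 = -11539657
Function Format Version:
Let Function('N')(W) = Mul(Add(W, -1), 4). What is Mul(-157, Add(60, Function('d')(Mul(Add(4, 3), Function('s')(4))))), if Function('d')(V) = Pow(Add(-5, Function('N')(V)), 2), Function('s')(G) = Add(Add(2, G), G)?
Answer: -11539657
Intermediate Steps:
Function('N')(W) = Add(-4, Mul(4, W)) (Function('N')(W) = Mul(Add(-1, W), 4) = Add(-4, Mul(4, W)))
Function('s')(G) = Add(2, Mul(2, G))
Function('d')(V) = Pow(Add(-9, Mul(4, V)), 2) (Function('d')(V) = Pow(Add(-5, Add(-4, Mul(4, V))), 2) = Pow(Add(-9, Mul(4, V)), 2))
Mul(-157, Add(60, Function('d')(Mul(Add(4, 3), Function('s')(4))))) = Mul(-157, Add(60, Pow(Add(-9, Mul(4, Mul(Add(4, 3), Add(2, Mul(2, 4))))), 2))) = Mul(-157, Add(60, Pow(Add(-9, Mul(4, Mul(7, Add(2, 8)))), 2))) = Mul(-157, Add(60, Pow(Add(-9, Mul(4, Mul(7, 10))), 2))) = Mul(-157, Add(60, Pow(Add(-9, Mul(4, 70)), 2))) = Mul(-157, Add(60, Pow(Add(-9, 280), 2))) = Mul(-157, Add(60, Pow(271, 2))) = Mul(-157, Add(60, 73441)) = Mul(-157, 73501) = -11539657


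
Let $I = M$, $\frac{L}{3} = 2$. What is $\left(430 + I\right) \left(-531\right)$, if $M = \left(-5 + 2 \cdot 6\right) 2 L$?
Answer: $-272934$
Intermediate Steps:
$L = 6$ ($L = 3 \cdot 2 = 6$)
$M = 84$ ($M = \left(-5 + 2 \cdot 6\right) 2 \cdot 6 = \left(-5 + 12\right) 2 \cdot 6 = 7 \cdot 2 \cdot 6 = 14 \cdot 6 = 84$)
$I = 84$
$\left(430 + I\right) \left(-531\right) = \left(430 + 84\right) \left(-531\right) = 514 \left(-531\right) = -272934$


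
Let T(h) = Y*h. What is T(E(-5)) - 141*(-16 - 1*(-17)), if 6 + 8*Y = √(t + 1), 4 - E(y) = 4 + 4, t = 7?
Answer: -138 - √2 ≈ -139.41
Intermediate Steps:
E(y) = -4 (E(y) = 4 - (4 + 4) = 4 - 1*8 = 4 - 8 = -4)
Y = -¾ + √2/4 (Y = -¾ + √(7 + 1)/8 = -¾ + √8/8 = -¾ + (2*√2)/8 = -¾ + √2/4 ≈ -0.39645)
T(h) = h*(-¾ + √2/4) (T(h) = (-¾ + √2/4)*h = h*(-¾ + √2/4))
T(E(-5)) - 141*(-16 - 1*(-17)) = (¼)*(-4)*(-3 + √2) - 141*(-16 - 1*(-17)) = (3 - √2) - 141*(-16 + 17) = (3 - √2) - 141*1 = (3 - √2) - 141 = -138 - √2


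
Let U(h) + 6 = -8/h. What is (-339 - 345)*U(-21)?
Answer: 26904/7 ≈ 3843.4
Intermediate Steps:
U(h) = -6 - 8/h
(-339 - 345)*U(-21) = (-339 - 345)*(-6 - 8/(-21)) = -684*(-6 - 8*(-1/21)) = -684*(-6 + 8/21) = -684*(-118/21) = 26904/7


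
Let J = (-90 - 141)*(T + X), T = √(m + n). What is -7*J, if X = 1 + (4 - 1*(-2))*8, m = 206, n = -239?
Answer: 79233 + 1617*I*√33 ≈ 79233.0 + 9289.0*I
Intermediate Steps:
X = 49 (X = 1 + (4 + 2)*8 = 1 + 6*8 = 1 + 48 = 49)
T = I*√33 (T = √(206 - 239) = √(-33) = I*√33 ≈ 5.7446*I)
J = -11319 - 231*I*√33 (J = (-90 - 141)*(I*√33 + 49) = -231*(49 + I*√33) = -11319 - 231*I*√33 ≈ -11319.0 - 1327.0*I)
-7*J = -7*(-11319 - 231*I*√33) = 79233 + 1617*I*√33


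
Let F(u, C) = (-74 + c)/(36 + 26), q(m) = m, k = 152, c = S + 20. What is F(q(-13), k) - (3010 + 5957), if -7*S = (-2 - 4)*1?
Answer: -62775/7 ≈ -8967.9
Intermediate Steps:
S = 6/7 (S = -(-2 - 4)/7 = -(-6)/7 = -1/7*(-6) = 6/7 ≈ 0.85714)
c = 146/7 (c = 6/7 + 20 = 146/7 ≈ 20.857)
F(u, C) = -6/7 (F(u, C) = (-74 + 146/7)/(36 + 26) = -372/7/62 = -372/7*1/62 = -6/7)
F(q(-13), k) - (3010 + 5957) = -6/7 - (3010 + 5957) = -6/7 - 1*8967 = -6/7 - 8967 = -62775/7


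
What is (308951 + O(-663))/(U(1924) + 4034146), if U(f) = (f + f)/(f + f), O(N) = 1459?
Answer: 310410/4034147 ≈ 0.076946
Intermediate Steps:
U(f) = 1 (U(f) = (2*f)/((2*f)) = (2*f)*(1/(2*f)) = 1)
(308951 + O(-663))/(U(1924) + 4034146) = (308951 + 1459)/(1 + 4034146) = 310410/4034147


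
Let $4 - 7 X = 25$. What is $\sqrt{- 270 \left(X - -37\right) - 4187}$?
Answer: $i \sqrt{13367} \approx 115.62 i$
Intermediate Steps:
$X = -3$ ($X = \frac{4}{7} - \frac{25}{7} = -3$)
$\sqrt{- 270 \left(X - -37\right) - 4187} = \sqrt{- 270 \left(-3 - -37\right) - 4187} = \sqrt{- 270 \left(-3 + 37\right) - 4187} = \sqrt{\left(-270\right) 34 - 4187} = \sqrt{-9180 - 4187} = \sqrt{-13367} = i \sqrt{13367}$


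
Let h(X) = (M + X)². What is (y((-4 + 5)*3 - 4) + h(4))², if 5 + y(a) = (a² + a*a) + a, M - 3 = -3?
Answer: 144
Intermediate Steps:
M = 0 (M = 3 - 3 = 0)
h(X) = X² (h(X) = (0 + X)² = X²)
y(a) = -5 + a + 2*a² (y(a) = -5 + ((a² + a*a) + a) = -5 + ((a² + a²) + a) = -5 + (2*a² + a) = -5 + (a + 2*a²) = -5 + a + 2*a²)
(y((-4 + 5)*3 - 4) + h(4))² = ((-5 + ((-4 + 5)*3 - 4) + 2*((-4 + 5)*3 - 4)²) + 4²)² = ((-5 + (1*3 - 4) + 2*(1*3 - 4)²) + 16)² = ((-5 + (3 - 4) + 2*(3 - 4)²) + 16)² = ((-5 - 1 + 2*(-1)²) + 16)² = ((-5 - 1 + 2*1) + 16)² = ((-5 - 1 + 2) + 16)² = (-4 + 16)² = 12² = 144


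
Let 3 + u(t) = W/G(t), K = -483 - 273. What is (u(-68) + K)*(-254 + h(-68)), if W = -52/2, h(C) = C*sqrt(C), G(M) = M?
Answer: 3275711/17 + 103172*I*sqrt(17) ≈ 1.9269e+5 + 4.2539e+5*I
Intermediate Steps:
K = -756
h(C) = C**(3/2)
W = -26 (W = -52*1/2 = -26)
u(t) = -3 - 26/t
(u(-68) + K)*(-254 + h(-68)) = ((-3 - 26/(-68)) - 756)*(-254 + (-68)**(3/2)) = ((-3 - 26*(-1/68)) - 756)*(-254 - 136*I*sqrt(17)) = ((-3 + 13/34) - 756)*(-254 - 136*I*sqrt(17)) = (-89/34 - 756)*(-254 - 136*I*sqrt(17)) = -25793*(-254 - 136*I*sqrt(17))/34 = 3275711/17 + 103172*I*sqrt(17)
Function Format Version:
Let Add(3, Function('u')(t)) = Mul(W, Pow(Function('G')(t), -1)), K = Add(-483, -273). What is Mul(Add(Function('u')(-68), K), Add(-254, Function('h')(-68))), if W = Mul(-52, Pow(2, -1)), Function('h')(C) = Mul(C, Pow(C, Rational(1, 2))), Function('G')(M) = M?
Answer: Add(Rational(3275711, 17), Mul(103172, I, Pow(17, Rational(1, 2)))) ≈ Add(1.9269e+5, Mul(4.2539e+5, I))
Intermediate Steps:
K = -756
Function('h')(C) = Pow(C, Rational(3, 2))
W = -26 (W = Mul(-52, Rational(1, 2)) = -26)
Function('u')(t) = Add(-3, Mul(-26, Pow(t, -1)))
Mul(Add(Function('u')(-68), K), Add(-254, Function('h')(-68))) = Mul(Add(Add(-3, Mul(-26, Pow(-68, -1))), -756), Add(-254, Pow(-68, Rational(3, 2)))) = Mul(Add(Add(-3, Mul(-26, Rational(-1, 68))), -756), Add(-254, Mul(-136, I, Pow(17, Rational(1, 2))))) = Mul(Add(Add(-3, Rational(13, 34)), -756), Add(-254, Mul(-136, I, Pow(17, Rational(1, 2))))) = Mul(Add(Rational(-89, 34), -756), Add(-254, Mul(-136, I, Pow(17, Rational(1, 2))))) = Mul(Rational(-25793, 34), Add(-254, Mul(-136, I, Pow(17, Rational(1, 2))))) = Add(Rational(3275711, 17), Mul(103172, I, Pow(17, Rational(1, 2))))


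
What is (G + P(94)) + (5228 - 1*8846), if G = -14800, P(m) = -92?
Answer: -18510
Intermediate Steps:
(G + P(94)) + (5228 - 1*8846) = (-14800 - 92) + (5228 - 1*8846) = -14892 + (5228 - 8846) = -14892 - 3618 = -18510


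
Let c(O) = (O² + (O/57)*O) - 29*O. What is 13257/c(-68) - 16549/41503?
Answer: 25063217243/15795875788 ≈ 1.5867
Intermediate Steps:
c(O) = -29*O + 58*O²/57 (c(O) = (O² + (O*(1/57))*O) - 29*O = (O² + (O/57)*O) - 29*O = (O² + O²/57) - 29*O = 58*O²/57 - 29*O = -29*O + 58*O²/57)
13257/c(-68) - 16549/41503 = 13257/(((29/57)*(-68)*(-57 + 2*(-68)))) - 16549/41503 = 13257/(((29/57)*(-68)*(-57 - 136))) - 16549*1/41503 = 13257/(((29/57)*(-68)*(-193))) - 16549/41503 = 13257/(380596/57) - 16549/41503 = 13257*(57/380596) - 16549/41503 = 755649/380596 - 16549/41503 = 25063217243/15795875788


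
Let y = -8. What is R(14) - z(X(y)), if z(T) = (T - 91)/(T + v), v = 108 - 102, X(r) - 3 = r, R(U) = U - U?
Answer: 96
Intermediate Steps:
R(U) = 0
X(r) = 3 + r
v = 6
z(T) = (-91 + T)/(6 + T) (z(T) = (T - 91)/(T + 6) = (-91 + T)/(6 + T))
R(14) - z(X(y)) = 0 - (-91 + (3 - 8))/(6 + (3 - 8)) = 0 - (-91 - 5)/(6 - 5) = 0 - (-96)/1 = 0 - (-96) = 0 - 1*(-96) = 0 + 96 = 96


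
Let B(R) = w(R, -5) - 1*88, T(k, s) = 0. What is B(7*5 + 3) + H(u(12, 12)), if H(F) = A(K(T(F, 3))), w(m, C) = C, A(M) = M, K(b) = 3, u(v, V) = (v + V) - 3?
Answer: -90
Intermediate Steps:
u(v, V) = -3 + V + v (u(v, V) = (V + v) - 3 = -3 + V + v)
B(R) = -93 (B(R) = -5 - 1*88 = -5 - 88 = -93)
H(F) = 3
B(7*5 + 3) + H(u(12, 12)) = -93 + 3 = -90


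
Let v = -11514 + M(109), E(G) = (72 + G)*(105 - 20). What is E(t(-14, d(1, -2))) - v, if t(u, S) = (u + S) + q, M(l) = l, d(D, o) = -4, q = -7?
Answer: 15400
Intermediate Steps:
t(u, S) = -7 + S + u (t(u, S) = (u + S) - 7 = (S + u) - 7 = -7 + S + u)
E(G) = 6120 + 85*G (E(G) = (72 + G)*85 = 6120 + 85*G)
v = -11405 (v = -11514 + 109 = -11405)
E(t(-14, d(1, -2))) - v = (6120 + 85*(-7 - 4 - 14)) - 1*(-11405) = (6120 + 85*(-25)) + 11405 = (6120 - 2125) + 11405 = 3995 + 11405 = 15400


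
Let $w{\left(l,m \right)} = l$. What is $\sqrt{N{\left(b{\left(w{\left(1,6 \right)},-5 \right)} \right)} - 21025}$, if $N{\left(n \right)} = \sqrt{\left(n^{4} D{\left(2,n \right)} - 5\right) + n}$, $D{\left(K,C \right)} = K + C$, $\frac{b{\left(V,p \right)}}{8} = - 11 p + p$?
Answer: $\sqrt{-21025 + \sqrt{10291200000395}} \approx 1785.2$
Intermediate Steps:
$b{\left(V,p \right)} = - 80 p$ ($b{\left(V,p \right)} = 8 \left(- 11 p + p\right) = 8 \left(- 10 p\right) = - 80 p$)
$D{\left(K,C \right)} = C + K$
$N{\left(n \right)} = \sqrt{-5 + n + n^{4} \left(2 + n\right)}$ ($N{\left(n \right)} = \sqrt{\left(n^{4} \left(n + 2\right) - 5\right) + n} = \sqrt{\left(n^{4} \left(2 + n\right) - 5\right) + n} = \sqrt{\left(-5 + n^{4} \left(2 + n\right)\right) + n} = \sqrt{-5 + n + n^{4} \left(2 + n\right)}$)
$\sqrt{N{\left(b{\left(w{\left(1,6 \right)},-5 \right)} \right)} - 21025} = \sqrt{\sqrt{-5 - -400 + \left(\left(-80\right) \left(-5\right)\right)^{4} \left(2 - -400\right)} - 21025} = \sqrt{\sqrt{-5 + 400 + 400^{4} \left(2 + 400\right)} - 21025} = \sqrt{\sqrt{-5 + 400 + 25600000000 \cdot 402} - 21025} = \sqrt{\sqrt{-5 + 400 + 10291200000000} - 21025} = \sqrt{\sqrt{10291200000395} - 21025} = \sqrt{-21025 + \sqrt{10291200000395}}$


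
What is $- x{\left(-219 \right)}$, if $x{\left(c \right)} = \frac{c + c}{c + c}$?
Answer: $-1$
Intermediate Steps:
$x{\left(c \right)} = 1$ ($x{\left(c \right)} = \frac{2 c}{2 c} = 2 c \frac{1}{2 c} = 1$)
$- x{\left(-219 \right)} = \left(-1\right) 1 = -1$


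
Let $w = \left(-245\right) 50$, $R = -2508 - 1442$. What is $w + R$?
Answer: $-16200$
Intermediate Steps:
$R = -3950$
$w = -12250$
$w + R = -12250 - 3950 = -16200$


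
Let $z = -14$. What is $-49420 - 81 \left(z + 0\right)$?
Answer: $-48286$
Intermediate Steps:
$-49420 - 81 \left(z + 0\right) = -49420 - 81 \left(-14 + 0\right) = -49420 - 81 \left(-14\right) = -49420 - -1134 = -49420 + 1134 = -48286$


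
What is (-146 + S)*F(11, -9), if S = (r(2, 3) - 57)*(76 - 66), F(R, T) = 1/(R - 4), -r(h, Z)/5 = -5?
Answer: -466/7 ≈ -66.571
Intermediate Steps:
r(h, Z) = 25 (r(h, Z) = -5*(-5) = 25)
F(R, T) = 1/(-4 + R)
S = -320 (S = (25 - 57)*(76 - 66) = -32*10 = -320)
(-146 + S)*F(11, -9) = (-146 - 320)/(-4 + 11) = -466/7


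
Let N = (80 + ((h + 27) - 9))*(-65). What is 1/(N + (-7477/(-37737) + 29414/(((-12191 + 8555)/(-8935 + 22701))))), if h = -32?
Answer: -1270479/146933497262 ≈ -8.6466e-6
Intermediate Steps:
N = -4290 (N = (80 + ((-32 + 27) - 9))*(-65) = (80 + (-5 - 9))*(-65) = (80 - 14)*(-65) = 66*(-65) = -4290)
1/(N + (-7477/(-37737) + 29414/(((-12191 + 8555)/(-8935 + 22701))))) = 1/(-4290 + (-7477/(-37737) + 29414/(((-12191 + 8555)/(-8935 + 22701))))) = 1/(-4290 + (-7477*(-1/37737) + 29414/((-3636/13766)))) = 1/(-4290 + (7477/37737 + 29414/((-3636*1/13766)))) = 1/(-4290 + (7477/37737 + 29414/(-1818/6883))) = 1/(-4290 + (7477/37737 + 29414*(-6883/1818))) = 1/(-4290 + (7477/37737 - 101228281/909)) = 1/(-4290 - 141483142352/1270479) = 1/(-146933497262/1270479) = -1270479/146933497262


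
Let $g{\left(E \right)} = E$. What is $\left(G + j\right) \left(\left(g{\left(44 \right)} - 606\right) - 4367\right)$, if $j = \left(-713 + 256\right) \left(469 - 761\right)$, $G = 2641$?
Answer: $-670762965$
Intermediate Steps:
$j = 133444$ ($j = \left(-457\right) \left(-292\right) = 133444$)
$\left(G + j\right) \left(\left(g{\left(44 \right)} - 606\right) - 4367\right) = \left(2641 + 133444\right) \left(\left(44 - 606\right) - 4367\right) = 136085 \left(-562 - 4367\right) = 136085 \left(-4929\right) = -670762965$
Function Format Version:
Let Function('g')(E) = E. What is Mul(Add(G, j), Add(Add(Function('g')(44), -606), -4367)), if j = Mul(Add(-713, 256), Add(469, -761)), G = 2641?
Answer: -670762965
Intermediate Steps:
j = 133444 (j = Mul(-457, -292) = 133444)
Mul(Add(G, j), Add(Add(Function('g')(44), -606), -4367)) = Mul(Add(2641, 133444), Add(Add(44, -606), -4367)) = Mul(136085, Add(-562, -4367)) = Mul(136085, -4929) = -670762965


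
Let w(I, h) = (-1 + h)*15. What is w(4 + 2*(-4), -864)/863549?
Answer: -12975/863549 ≈ -0.015025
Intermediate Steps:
w(I, h) = -15 + 15*h
w(4 + 2*(-4), -864)/863549 = (-15 + 15*(-864))/863549 = (-15 - 12960)*(1/863549) = -12975*1/863549 = -12975/863549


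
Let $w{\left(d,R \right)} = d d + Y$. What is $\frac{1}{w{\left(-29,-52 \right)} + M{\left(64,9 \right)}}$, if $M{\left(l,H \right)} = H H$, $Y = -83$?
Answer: $\frac{1}{839} \approx 0.0011919$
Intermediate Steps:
$M{\left(l,H \right)} = H^{2}$
$w{\left(d,R \right)} = -83 + d^{2}$ ($w{\left(d,R \right)} = d d - 83 = d^{2} - 83 = -83 + d^{2}$)
$\frac{1}{w{\left(-29,-52 \right)} + M{\left(64,9 \right)}} = \frac{1}{\left(-83 + \left(-29\right)^{2}\right) + 9^{2}} = \frac{1}{\left(-83 + 841\right) + 81} = \frac{1}{758 + 81} = \frac{1}{839}$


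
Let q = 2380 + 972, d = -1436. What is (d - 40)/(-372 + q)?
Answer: -369/745 ≈ -0.49530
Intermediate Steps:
q = 3352
(d - 40)/(-372 + q) = (-1436 - 40)/(-372 + 3352) = -1476/2980 = -1476*1/2980 = -369/745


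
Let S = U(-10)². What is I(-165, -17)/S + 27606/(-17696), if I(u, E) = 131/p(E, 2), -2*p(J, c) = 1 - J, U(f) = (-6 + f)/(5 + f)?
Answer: -3798707/1274112 ≈ -2.9815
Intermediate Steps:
U(f) = (-6 + f)/(5 + f)
p(J, c) = -½ + J/2 (p(J, c) = -(1 - J)/2 = -½ + J/2)
S = 256/25 (S = ((-6 - 10)/(5 - 10))² = (-16/(-5))² = (-⅕*(-16))² = (16/5)² = 256/25 ≈ 10.240)
I(u, E) = 131/(-½ + E/2)
I(-165, -17)/S + 27606/(-17696) = (262/(-1 - 17))/(256/25) + 27606/(-17696) = (262/(-18))*(25/256) + 27606*(-1/17696) = (262*(-1/18))*(25/256) - 13803/8848 = -131/9*25/256 - 13803/8848 = -3275/2304 - 13803/8848 = -3798707/1274112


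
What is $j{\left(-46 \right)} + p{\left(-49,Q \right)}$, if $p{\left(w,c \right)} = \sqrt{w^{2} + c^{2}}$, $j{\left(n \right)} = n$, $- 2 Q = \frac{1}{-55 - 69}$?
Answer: $-46 + \frac{\sqrt{147671105}}{248} \approx 3.0$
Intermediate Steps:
$Q = \frac{1}{248}$ ($Q = - \frac{1}{2 \left(-55 - 69\right)} = - \frac{1}{2 \left(-124\right)} = \left(- \frac{1}{2}\right) \left(- \frac{1}{124}\right) = \frac{1}{248} \approx 0.0040323$)
$p{\left(w,c \right)} = \sqrt{c^{2} + w^{2}}$
$j{\left(-46 \right)} + p{\left(-49,Q \right)} = -46 + \sqrt{\left(\frac{1}{248}\right)^{2} + \left(-49\right)^{2}} = -46 + \sqrt{\frac{1}{61504} + 2401} = -46 + \sqrt{\frac{147671105}{61504}} = -46 + \frac{\sqrt{147671105}}{248}$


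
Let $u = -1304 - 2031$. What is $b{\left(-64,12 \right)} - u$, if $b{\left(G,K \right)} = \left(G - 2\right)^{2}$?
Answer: $7691$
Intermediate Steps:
$b{\left(G,K \right)} = \left(-2 + G\right)^{2}$
$u = -3335$
$b{\left(-64,12 \right)} - u = \left(-2 - 64\right)^{2} - -3335 = \left(-66\right)^{2} + 3335 = 4356 + 3335 = 7691$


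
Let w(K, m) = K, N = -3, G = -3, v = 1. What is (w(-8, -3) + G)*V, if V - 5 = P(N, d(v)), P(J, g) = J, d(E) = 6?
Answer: -22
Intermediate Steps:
V = 2 (V = 5 - 3 = 2)
(w(-8, -3) + G)*V = (-8 - 3)*2 = -11*2 = -22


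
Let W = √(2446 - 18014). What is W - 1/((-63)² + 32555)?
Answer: -1/36524 + 4*I*√973 ≈ -2.7379e-5 + 124.77*I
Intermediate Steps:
W = 4*I*√973 (W = √(-15568) = 4*I*√973 ≈ 124.77*I)
W - 1/((-63)² + 32555) = 4*I*√973 - 1/((-63)² + 32555) = 4*I*√973 - 1/(3969 + 32555) = 4*I*√973 - 1/36524 = -1/36524 + 4*I*√973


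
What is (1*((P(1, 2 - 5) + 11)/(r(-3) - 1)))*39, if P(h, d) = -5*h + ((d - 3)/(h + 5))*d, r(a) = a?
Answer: -351/4 ≈ -87.750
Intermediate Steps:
P(h, d) = -5*h + d*(-3 + d)/(5 + h) (P(h, d) = -5*h + ((-3 + d)/(5 + h))*d = -5*h + d*(-3 + d)/(5 + h))
(1*((P(1, 2 - 5) + 11)/(r(-3) - 1)))*39 = (1*((((2 - 5)² - 25*1 - 5*1² - 3*(2 - 5))/(5 + 1) + 11)/(-3 - 1)))*39 = (1*((((-3)² - 25 - 5*1 - 3*(-3))/6 + 11)/(-4)))*39 = (1*(((9 - 25 - 5 + 9)/6 + 11)*(-¼)))*39 = (1*(((⅙)*(-12) + 11)*(-¼)))*39 = (1*((-2 + 11)*(-¼)))*39 = (1*(9*(-¼)))*39 = (1*(-9/4))*39 = -9/4*39 = -351/4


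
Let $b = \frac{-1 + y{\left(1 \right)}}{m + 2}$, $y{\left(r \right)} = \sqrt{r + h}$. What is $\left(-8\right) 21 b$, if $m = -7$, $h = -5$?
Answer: $- \frac{168}{5} + \frac{336 i}{5} \approx -33.6 + 67.2 i$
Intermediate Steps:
$y{\left(r \right)} = \sqrt{-5 + r}$ ($y{\left(r \right)} = \sqrt{r - 5} = \sqrt{-5 + r}$)
$b = \frac{1}{5} - \frac{2 i}{5}$ ($b = \frac{-1 + \sqrt{-5 + 1}}{-7 + 2} = \frac{-1 + \sqrt{-4}}{-5} = \left(-1 + 2 i\right) \left(- \frac{1}{5}\right) = \frac{1}{5} - \frac{2 i}{5} \approx 0.2 - 0.4 i$)
$\left(-8\right) 21 b = \left(-8\right) 21 \left(\frac{1}{5} - \frac{2 i}{5}\right) = - 168 \left(\frac{1}{5} - \frac{2 i}{5}\right) = - \frac{168}{5} + \frac{336 i}{5}$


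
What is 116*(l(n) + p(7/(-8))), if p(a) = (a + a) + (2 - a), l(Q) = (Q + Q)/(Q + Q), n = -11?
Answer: 493/2 ≈ 246.50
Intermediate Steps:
l(Q) = 1 (l(Q) = (2*Q)/((2*Q)) = (2*Q)*(1/(2*Q)) = 1)
p(a) = 2 + a (p(a) = 2*a + (2 - a) = 2 + a)
116*(l(n) + p(7/(-8))) = 116*(1 + (2 + 7/(-8))) = 116*(1 + (2 + 7*(-1/8))) = 116*(1 + (2 - 7/8)) = 116*(1 + 9/8) = 116*(17/8) = 493/2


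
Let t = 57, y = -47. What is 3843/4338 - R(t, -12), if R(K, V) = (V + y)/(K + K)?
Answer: 19279/13737 ≈ 1.4034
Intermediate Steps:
R(K, V) = (-47 + V)/(2*K) (R(K, V) = (V - 47)/(K + K) = (-47 + V)/((2*K)) = (-47 + V)*(1/(2*K)) = (-47 + V)/(2*K))
3843/4338 - R(t, -12) = 3843/4338 - (-47 - 12)/(2*57) = 3843*(1/4338) - (-59)/(2*57) = 427/482 - 1*(-59/114) = 427/482 + 59/114 = 19279/13737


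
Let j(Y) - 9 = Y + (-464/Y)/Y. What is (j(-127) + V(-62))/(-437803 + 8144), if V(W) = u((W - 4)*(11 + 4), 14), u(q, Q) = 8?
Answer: 1774654/6929970011 ≈ 0.00025608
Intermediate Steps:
j(Y) = 9 + Y - 464/Y² (j(Y) = 9 + (Y + (-464/Y)/Y) = 9 + (Y - 464/Y²) = 9 + Y - 464/Y²)
V(W) = 8
(j(-127) + V(-62))/(-437803 + 8144) = ((9 - 127 - 464/(-127)²) + 8)/(-437803 + 8144) = ((9 - 127 - 464*1/16129) + 8)/(-429659) = ((9 - 127 - 464/16129) + 8)*(-1/429659) = (-1903686/16129 + 8)*(-1/429659) = -1774654/16129*(-1/429659) = 1774654/6929970011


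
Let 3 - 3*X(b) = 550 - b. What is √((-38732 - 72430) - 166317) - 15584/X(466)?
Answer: 15584/27 + 3*I*√30831 ≈ 577.19 + 526.76*I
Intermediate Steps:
X(b) = -547/3 + b/3 (X(b) = 1 - (550 - b)/3 = 1 + (-550/3 + b/3) = -547/3 + b/3)
√((-38732 - 72430) - 166317) - 15584/X(466) = √((-38732 - 72430) - 166317) - 15584/(-547/3 + (⅓)*466) = √(-111162 - 166317) - 15584/(-547/3 + 466/3) = √(-277479) - 15584/(-27) = 3*I*√30831 - 15584*(-1/27) = 3*I*√30831 + 15584/27 = 15584/27 + 3*I*√30831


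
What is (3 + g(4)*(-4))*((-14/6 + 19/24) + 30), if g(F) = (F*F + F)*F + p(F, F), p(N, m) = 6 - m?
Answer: -221975/24 ≈ -9249.0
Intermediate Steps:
g(F) = 6 - F + F*(F + F**2) (g(F) = (F*F + F)*F + (6 - F) = (F**2 + F)*F + (6 - F) = (F + F**2)*F + (6 - F) = F*(F + F**2) + (6 - F) = 6 - F + F*(F + F**2))
(3 + g(4)*(-4))*((-14/6 + 19/24) + 30) = (3 + (6 + 4**2 + 4**3 - 1*4)*(-4))*((-14/6 + 19/24) + 30) = (3 + (6 + 16 + 64 - 4)*(-4))*((-14*1/6 + 19*(1/24)) + 30) = (3 + 82*(-4))*((-7/3 + 19/24) + 30) = (3 - 328)*(-37/24 + 30) = -325*683/24 = -221975/24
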